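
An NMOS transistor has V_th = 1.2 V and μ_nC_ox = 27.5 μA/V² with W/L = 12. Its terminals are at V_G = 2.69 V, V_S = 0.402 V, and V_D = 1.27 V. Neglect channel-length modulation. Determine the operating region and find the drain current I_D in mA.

Triode; I_D = 0.187 mA

V_GS = V_G − V_S = 2.69 − 0.402 = 2.29 V; V_DS = V_D − V_S = 1.27 − 0.402 = 0.868 V.
k_n = μ_nC_ox · (W/L) = 0.33 mA/V².
V_ov = V_GS − V_th = 2.29 − 1.2 = 1.09 V.
Since V_DS = 0.868 V < V_ov = 1.09 V, the device is in the triode region.
I_D = k_n [V_ov · V_DS − ½ V_DS²] = 0.33 × [1.09 × 0.868 − 0.5 × 0.868²] = 0.187 mA.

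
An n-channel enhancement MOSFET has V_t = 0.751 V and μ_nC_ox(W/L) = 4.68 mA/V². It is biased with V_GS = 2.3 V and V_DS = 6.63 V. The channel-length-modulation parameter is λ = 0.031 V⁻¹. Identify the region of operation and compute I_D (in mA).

V_ov = V_GS − V_t = 2.3 − 0.751 = 1.55 V.
Since V_DS = 6.63 V ≥ V_ov = 1.55 V, the device is in saturation.
I_D = ½ k_n V_ov² (1 + λ V_DS) = 0.5 × 4.68 × 1.55² × (1 + 0.031 × 6.63) = 6.77 mA.

Saturation; I_D = 6.77 mA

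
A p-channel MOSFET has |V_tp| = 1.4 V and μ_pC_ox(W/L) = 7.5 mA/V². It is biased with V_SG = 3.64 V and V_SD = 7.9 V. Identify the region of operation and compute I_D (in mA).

V_ov = V_SG − |V_tp| = 3.64 − 1.4 = 2.24 V.
Since V_SD = 7.9 V ≥ V_ov = 2.24 V, the device is in saturation.
I_D = ½ k_p V_ov² = 0.5 × 7.5 × 2.24² = 18.8 mA.

Saturation; I_D = 18.8 mA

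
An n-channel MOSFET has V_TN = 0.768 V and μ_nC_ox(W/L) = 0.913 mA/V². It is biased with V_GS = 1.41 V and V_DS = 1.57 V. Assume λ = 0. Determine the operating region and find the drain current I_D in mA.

Saturation; I_D = 0.188 mA

V_ov = V_GS − V_TN = 1.41 − 0.768 = 0.642 V.
Since V_DS = 1.57 V ≥ V_ov = 0.642 V, the device is in saturation.
I_D = ½ k_n V_ov² = 0.5 × 0.913 × 0.642² = 0.188 mA.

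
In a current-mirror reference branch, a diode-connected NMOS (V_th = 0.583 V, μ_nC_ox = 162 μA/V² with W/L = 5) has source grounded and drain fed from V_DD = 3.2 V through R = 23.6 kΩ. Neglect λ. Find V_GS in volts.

With gate tied to drain, V_GS = V_DS ≥ V_GS − V_th, so the device is in saturation.
k_n = μ_nC_ox · (W/L) = 0.81 mA/V².
KCL at the drain: ½ k_n (V_GS − V_th)² = (V_DD − V_GS)/R.
Let x = V_GS − 0.583. Then 9.56 x² + x − 2.617 = 0, giving x = 0.474 V (positive root), so V_GS = 1.06 V.
I_D = (V_DD − V_GS)/R = (3.2 − 1.06) / 23.6 = 0.0908 mA.

V_GS = 1.06 V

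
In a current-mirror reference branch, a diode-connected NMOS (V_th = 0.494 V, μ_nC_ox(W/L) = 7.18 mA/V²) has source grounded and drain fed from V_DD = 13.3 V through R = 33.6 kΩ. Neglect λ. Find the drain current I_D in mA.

I_D = 0.372 mA

With gate tied to drain, V_GS = V_DS ≥ V_GS − V_th, so the device is in saturation.
KCL at the drain: ½ k_n (V_GS − V_th)² = (V_DD − V_GS)/R.
Let x = V_GS − 0.494. Then 121 x² + x − 12.81 = 0, giving x = 0.322 V (positive root), so V_GS = 0.816 V.
I_D = (V_DD − V_GS)/R = (13.3 − 0.816) / 33.6 = 0.372 mA.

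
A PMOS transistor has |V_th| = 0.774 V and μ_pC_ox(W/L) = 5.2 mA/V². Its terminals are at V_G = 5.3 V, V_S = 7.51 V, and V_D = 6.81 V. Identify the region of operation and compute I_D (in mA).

V_SG = V_S − V_G = 7.51 − 5.3 = 2.21 V; V_SD = V_S − V_D = 7.51 − 6.81 = 0.7 V.
V_ov = V_SG − |V_th| = 2.21 − 0.774 = 1.44 V.
Since V_SD = 0.7 V < V_ov = 1.44 V, the device is in the triode region.
I_D = k_p [V_ov · V_SD − ½ V_SD²] = 5.2 × [1.44 × 0.7 − 0.5 × 0.7²] = 3.95 mA.

Triode; I_D = 3.95 mA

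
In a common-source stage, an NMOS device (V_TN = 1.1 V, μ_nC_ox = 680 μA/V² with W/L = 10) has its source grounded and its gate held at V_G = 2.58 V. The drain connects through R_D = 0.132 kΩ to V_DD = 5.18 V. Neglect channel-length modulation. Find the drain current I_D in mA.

I_D = 7.45 mA

V_GS = V_G = 2.58 V, so V_ov = 2.58 − 1.1 = 1.48 V.
k_n = μ_nC_ox · (W/L) = 6.8 mA/V².
Assume saturation: I_D = ½ k_n V_ov² = 0.5 × 6.8 × 1.48² = 7.45 mA, giving V_DS = V_DD − I_D R_D = 5.18 − 7.45 × 0.132 = 4.2 V.
V_DS = 4.2 V ≥ V_ov = 1.48 V, confirming saturation.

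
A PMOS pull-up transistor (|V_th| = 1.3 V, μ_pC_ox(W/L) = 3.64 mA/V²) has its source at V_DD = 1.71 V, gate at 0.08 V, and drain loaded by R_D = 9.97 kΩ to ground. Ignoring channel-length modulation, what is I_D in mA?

I_D = 0.154 mA

V_SG = V_DD − V_G = 1.71 − 0.08 = 1.63 V, so V_ov = 1.63 − 1.3 = 0.33 V.
Assume saturation: I_D = ½ k_p V_ov² = 0.5 × 3.64 × 0.33² = 0.198 mA, giving V_SD = V_DD − I_D R_D = 1.71 − 0.198 × 9.97 = -0.266 V.
But -0.266 V < V_ov = 0.33 V, so the device is actually in triode.
In triode I_D = k_p[V_ov V_SD − ½ V_SD²] and I_D = (V_DD − V_SD)/R_D. Equating: 18.1 V_SD² − 12.98 V_SD + 1.71 = 0, giving V_SD = 0.174 V (the root below V_ov).
I_D = (1.71 − 0.174) / 9.97 = 0.154 mA.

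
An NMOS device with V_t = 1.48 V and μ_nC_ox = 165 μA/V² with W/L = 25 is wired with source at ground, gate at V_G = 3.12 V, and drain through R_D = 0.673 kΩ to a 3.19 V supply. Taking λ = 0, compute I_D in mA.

I_D = 3.71 mA

V_GS = V_G = 3.12 V, so V_ov = 3.12 − 1.48 = 1.64 V.
k_n = μ_nC_ox · (W/L) = 4.125 mA/V².
Assume saturation: I_D = ½ k_n V_ov² = 0.5 × 4.125 × 1.64² = 5.55 mA, giving V_DS = V_DD − I_D R_D = 3.19 − 5.55 × 0.673 = -0.543 V.
But -0.543 V < V_ov = 1.64 V, so the device is actually in triode.
In triode I_D = k_n[V_ov V_DS − ½ V_DS²] and I_D = (V_DD − V_DS)/R_D. Equating: 1.39 V_DS² − 5.553 V_DS + 3.19 = 0, giving V_DS = 0.695 V (the root below V_ov).
I_D = (3.19 − 0.695) / 0.673 = 3.71 mA.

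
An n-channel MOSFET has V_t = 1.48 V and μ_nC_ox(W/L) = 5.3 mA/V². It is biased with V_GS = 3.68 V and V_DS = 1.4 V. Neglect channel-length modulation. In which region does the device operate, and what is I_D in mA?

V_ov = V_GS − V_t = 3.68 − 1.48 = 2.2 V.
Since V_DS = 1.4 V < V_ov = 2.2 V, the device is in the triode region.
I_D = k_n [V_ov · V_DS − ½ V_DS²] = 5.3 × [2.2 × 1.4 − 0.5 × 1.4²] = 11.1 mA.

Triode; I_D = 11.1 mA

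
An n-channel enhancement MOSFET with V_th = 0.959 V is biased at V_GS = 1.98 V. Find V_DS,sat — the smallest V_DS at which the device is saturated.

V_DS,sat = 1.02 V

The boundary between triode and saturation is V_DS = V_GS − V_th = V_ov.
V_ov = 1.98 − 0.959 = 1.02 V.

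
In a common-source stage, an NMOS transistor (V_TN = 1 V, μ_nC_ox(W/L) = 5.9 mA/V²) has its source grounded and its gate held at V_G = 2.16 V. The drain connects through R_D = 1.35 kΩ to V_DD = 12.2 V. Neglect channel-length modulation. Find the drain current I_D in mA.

V_GS = V_G = 2.16 V, so V_ov = 2.16 − 1 = 1.16 V.
Assume saturation: I_D = ½ k_n V_ov² = 0.5 × 5.9 × 1.16² = 3.97 mA, giving V_DS = V_DD − I_D R_D = 12.2 − 3.97 × 1.35 = 6.84 V.
V_DS = 6.84 V ≥ V_ov = 1.16 V, confirming saturation.

I_D = 3.97 mA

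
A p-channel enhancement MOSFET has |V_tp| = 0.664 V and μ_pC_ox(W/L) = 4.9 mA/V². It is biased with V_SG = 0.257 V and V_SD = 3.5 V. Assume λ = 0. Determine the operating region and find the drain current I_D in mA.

Cutoff; I_D = 0 mA

V_SG = 0.257 V < |V_tp| = 0.664 V, so the transistor is in cutoff.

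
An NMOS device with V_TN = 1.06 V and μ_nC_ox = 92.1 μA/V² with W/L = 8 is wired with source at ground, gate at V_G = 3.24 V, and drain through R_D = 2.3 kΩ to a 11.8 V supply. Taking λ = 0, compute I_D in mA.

V_GS = V_G = 3.24 V, so V_ov = 3.24 − 1.06 = 2.18 V.
k_n = μ_nC_ox · (W/L) = 0.7368 mA/V².
Assume saturation: I_D = ½ k_n V_ov² = 0.5 × 0.7368 × 2.18² = 1.75 mA, giving V_DS = V_DD − I_D R_D = 11.8 − 1.75 × 2.3 = 7.77 V.
V_DS = 7.77 V ≥ V_ov = 2.18 V, confirming saturation.

I_D = 1.75 mA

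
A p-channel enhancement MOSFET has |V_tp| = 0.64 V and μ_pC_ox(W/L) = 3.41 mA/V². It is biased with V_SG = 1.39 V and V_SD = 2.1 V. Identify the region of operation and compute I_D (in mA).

V_ov = V_SG − |V_tp| = 1.39 − 0.64 = 0.75 V.
Since V_SD = 2.1 V ≥ V_ov = 0.75 V, the device is in saturation.
I_D = ½ k_p V_ov² = 0.5 × 3.41 × 0.75² = 0.959 mA.

Saturation; I_D = 0.959 mA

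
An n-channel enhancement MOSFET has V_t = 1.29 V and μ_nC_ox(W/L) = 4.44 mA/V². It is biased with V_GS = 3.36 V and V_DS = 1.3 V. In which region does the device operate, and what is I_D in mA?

Triode; I_D = 8.20 mA

V_ov = V_GS − V_t = 3.36 − 1.29 = 2.07 V.
Since V_DS = 1.3 V < V_ov = 2.07 V, the device is in the triode region.
I_D = k_n [V_ov · V_DS − ½ V_DS²] = 4.44 × [2.07 × 1.3 − 0.5 × 1.3²] = 8.2 mA.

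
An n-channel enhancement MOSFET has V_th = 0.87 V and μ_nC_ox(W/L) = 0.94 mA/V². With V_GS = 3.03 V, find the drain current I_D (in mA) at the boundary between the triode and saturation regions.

I_D = 2.19 mA

At the boundary V_DS = V_ov = V_GS − V_th = 3.03 − 0.87 = 2.16 V.
I_D = ½ k_n V_ov² = 0.5 × 0.94 × 2.16² = 2.19 mA.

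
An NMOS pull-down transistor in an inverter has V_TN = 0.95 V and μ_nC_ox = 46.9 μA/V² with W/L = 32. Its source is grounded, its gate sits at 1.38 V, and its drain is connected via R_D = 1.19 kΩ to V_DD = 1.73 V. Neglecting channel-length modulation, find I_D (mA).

V_GS = V_G = 1.38 V, so V_ov = 1.38 − 0.95 = 0.43 V.
k_n = μ_nC_ox · (W/L) = 1.501 mA/V².
Assume saturation: I_D = ½ k_n V_ov² = 0.5 × 1.501 × 0.43² = 0.139 mA, giving V_DS = V_DD − I_D R_D = 1.73 − 0.139 × 1.19 = 1.56 V.
V_DS = 1.56 V ≥ V_ov = 0.43 V, confirming saturation.

I_D = 0.139 mA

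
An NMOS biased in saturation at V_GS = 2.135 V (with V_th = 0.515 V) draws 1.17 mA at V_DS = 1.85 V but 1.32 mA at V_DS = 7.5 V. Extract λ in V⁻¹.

λ = 0.0237 V⁻¹

With V_GS fixed, I_D ∝ (1 + λ V_DS) in saturation, so I_D2/I_D1 = (1 + λ V_DS2)/(1 + λ V_DS1).
1.32/1.17 = 1.128 = (1 + 7.5 λ)/(1 + 1.85 λ).
Solving: λ (I_D1 V_DS2 − I_D2 V_DS1) = I_D2 − I_D1, so λ = (1.32 − 1.17) / (1.17 × 7.5 − 1.32 × 1.85) = 0.15 / 6.33 = 0.0237 V⁻¹.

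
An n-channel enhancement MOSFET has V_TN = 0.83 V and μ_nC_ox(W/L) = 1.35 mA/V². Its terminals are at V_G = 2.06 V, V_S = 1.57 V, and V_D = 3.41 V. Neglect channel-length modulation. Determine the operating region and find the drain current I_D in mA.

Cutoff; I_D = 0 mA

V_GS = V_G − V_S = 2.06 − 1.57 = 0.49 V; V_DS = V_D − V_S = 3.41 − 1.57 = 1.84 V.
V_GS = 0.49 V < V_TN = 0.83 V, so the transistor is in cutoff.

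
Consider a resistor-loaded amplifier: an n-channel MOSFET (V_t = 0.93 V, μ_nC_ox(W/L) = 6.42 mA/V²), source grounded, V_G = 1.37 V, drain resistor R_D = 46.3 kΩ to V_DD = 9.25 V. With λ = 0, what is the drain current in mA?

I_D = 0.198 mA

V_GS = V_G = 1.37 V, so V_ov = 1.37 − 0.93 = 0.44 V.
Assume saturation: I_D = ½ k_n V_ov² = 0.5 × 6.42 × 0.44² = 0.621 mA, giving V_DS = V_DD − I_D R_D = 9.25 − 0.621 × 46.3 = -19.5 V.
But -19.5 V < V_ov = 0.44 V, so the device is actually in triode.
In triode I_D = k_n[V_ov V_DS − ½ V_DS²] and I_D = (V_DD − V_DS)/R_D. Equating: 149 V_DS² − 131.8 V_DS + 9.25 = 0, giving V_DS = 0.0768 V (the root below V_ov).
I_D = (9.25 − 0.0768) / 46.3 = 0.198 mA.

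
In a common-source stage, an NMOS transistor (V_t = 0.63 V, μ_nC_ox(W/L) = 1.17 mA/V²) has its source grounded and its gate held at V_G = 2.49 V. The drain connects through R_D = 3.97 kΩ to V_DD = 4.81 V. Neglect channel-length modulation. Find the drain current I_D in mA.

V_GS = V_G = 2.49 V, so V_ov = 2.49 − 0.63 = 1.86 V.
Assume saturation: I_D = ½ k_n V_ov² = 0.5 × 1.17 × 1.86² = 2.02 mA, giving V_DS = V_DD − I_D R_D = 4.81 − 2.02 × 3.97 = -3.22 V.
But -3.22 V < V_ov = 1.86 V, so the device is actually in triode.
In triode I_D = k_n[V_ov V_DS − ½ V_DS²] and I_D = (V_DD − V_DS)/R_D. Equating: 2.32 V_DS² − 9.64 V_DS + 4.81 = 0, giving V_DS = 0.58 V (the root below V_ov).
I_D = (4.81 − 0.58) / 3.97 = 1.07 mA.

I_D = 1.07 mA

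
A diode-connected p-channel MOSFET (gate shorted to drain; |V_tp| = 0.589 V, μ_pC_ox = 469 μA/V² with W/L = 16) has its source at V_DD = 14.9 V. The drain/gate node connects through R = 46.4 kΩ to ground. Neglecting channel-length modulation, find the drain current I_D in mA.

I_D = 0.302 mA

With gate tied to drain, V_SG = V_SD ≥ V_SG − |V_tp|, so the device is in saturation.
k_p = μ_pC_ox · (W/L) = 7.504 mA/V².
KCL at the drain: ½ k_p (V_SG − |V_tp|)² = (V_DD − V_SG)/R.
Let x = V_SG − 0.589. Then 174 x² + x − 14.31 = 0, giving x = 0.284 V (positive root), so V_SG = 0.873 V.
I_D = (V_DD − V_SG)/R = (14.9 − 0.873) / 46.4 = 0.302 mA.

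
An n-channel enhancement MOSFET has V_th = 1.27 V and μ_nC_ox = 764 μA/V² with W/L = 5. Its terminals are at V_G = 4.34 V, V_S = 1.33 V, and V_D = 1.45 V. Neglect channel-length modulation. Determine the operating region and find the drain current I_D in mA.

Triode; I_D = 0.770 mA

V_GS = V_G − V_S = 4.34 − 1.33 = 3.01 V; V_DS = V_D − V_S = 1.45 − 1.33 = 0.12 V.
k_n = μ_nC_ox · (W/L) = 3.82 mA/V².
V_ov = V_GS − V_th = 3.01 − 1.27 = 1.74 V.
Since V_DS = 0.12 V < V_ov = 1.74 V, the device is in the triode region.
I_D = k_n [V_ov · V_DS − ½ V_DS²] = 3.82 × [1.74 × 0.12 − 0.5 × 0.12²] = 0.77 mA.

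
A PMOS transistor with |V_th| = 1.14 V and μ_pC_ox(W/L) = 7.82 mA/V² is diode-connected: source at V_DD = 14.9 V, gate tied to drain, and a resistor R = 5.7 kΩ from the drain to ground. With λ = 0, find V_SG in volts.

With gate tied to drain, V_SG = V_SD ≥ V_SG − |V_th|, so the device is in saturation.
KCL at the drain: ½ k_p (V_SG − |V_th|)² = (V_DD − V_SG)/R.
Let x = V_SG − 1.14. Then 22.3 x² + x − 13.76 = 0, giving x = 0.764 V (positive root), so V_SG = 1.9 V.
I_D = (V_DD − V_SG)/R = (14.9 − 1.9) / 5.7 = 2.28 mA.

V_SG = 1.90 V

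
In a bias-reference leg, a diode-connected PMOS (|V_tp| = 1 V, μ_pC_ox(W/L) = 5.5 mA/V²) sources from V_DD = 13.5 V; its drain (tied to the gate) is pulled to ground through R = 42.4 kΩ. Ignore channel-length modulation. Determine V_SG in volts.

With gate tied to drain, V_SG = V_SD ≥ V_SG − |V_tp|, so the device is in saturation.
KCL at the drain: ½ k_p (V_SG − |V_tp|)² = (V_DD − V_SG)/R.
Let x = V_SG − 1. Then 117 x² + x − 12.5 = 0, giving x = 0.323 V (positive root), so V_SG = 1.32 V.
I_D = (V_DD − V_SG)/R = (13.5 − 1.32) / 42.4 = 0.287 mA.

V_SG = 1.32 V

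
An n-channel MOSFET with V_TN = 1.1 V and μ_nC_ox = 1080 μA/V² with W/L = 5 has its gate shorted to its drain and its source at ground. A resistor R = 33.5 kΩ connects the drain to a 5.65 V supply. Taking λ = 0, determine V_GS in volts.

With gate tied to drain, V_GS = V_DS ≥ V_GS − V_TN, so the device is in saturation.
k_n = μ_nC_ox · (W/L) = 5.4 mA/V².
KCL at the drain: ½ k_n (V_GS − V_TN)² = (V_DD − V_GS)/R.
Let x = V_GS − 1.1. Then 90.5 x² + x − 4.55 = 0, giving x = 0.219 V (positive root), so V_GS = 1.32 V.
I_D = (V_DD − V_GS)/R = (5.65 − 1.32) / 33.5 = 0.129 mA.

V_GS = 1.32 V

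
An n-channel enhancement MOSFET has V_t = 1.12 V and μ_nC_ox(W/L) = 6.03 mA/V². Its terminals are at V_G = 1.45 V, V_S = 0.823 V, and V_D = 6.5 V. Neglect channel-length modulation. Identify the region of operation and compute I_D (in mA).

Cutoff; I_D = 0 mA

V_GS = V_G − V_S = 1.45 − 0.823 = 0.627 V; V_DS = V_D − V_S = 6.5 − 0.823 = 5.68 V.
V_GS = 0.627 V < V_t = 1.12 V, so the transistor is in cutoff.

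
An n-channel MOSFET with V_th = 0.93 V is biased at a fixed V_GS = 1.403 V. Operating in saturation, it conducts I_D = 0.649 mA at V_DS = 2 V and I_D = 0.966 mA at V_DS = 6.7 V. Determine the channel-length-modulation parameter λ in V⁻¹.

With V_GS fixed, I_D ∝ (1 + λ V_DS) in saturation, so I_D2/I_D1 = (1 + λ V_DS2)/(1 + λ V_DS1).
0.966/0.649 = 1.488 = (1 + 6.7 λ)/(1 + 2 λ).
Solving: λ (I_D1 V_DS2 − I_D2 V_DS1) = I_D2 − I_D1, so λ = (0.966 − 0.649) / (0.649 × 6.7 − 0.966 × 2) = 0.317 / 2.42 = 0.131 V⁻¹.

λ = 0.131 V⁻¹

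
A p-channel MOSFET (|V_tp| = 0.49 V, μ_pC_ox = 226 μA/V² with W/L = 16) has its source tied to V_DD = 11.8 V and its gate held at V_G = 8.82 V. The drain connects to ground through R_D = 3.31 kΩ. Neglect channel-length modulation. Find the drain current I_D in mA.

V_SG = V_DD − V_G = 11.8 − 8.82 = 2.98 V, so V_ov = 2.98 − 0.49 = 2.49 V.
k_p = μ_pC_ox · (W/L) = 3.616 mA/V².
Assume saturation: I_D = ½ k_p V_ov² = 0.5 × 3.616 × 2.49² = 11.2 mA, giving V_SD = V_DD − I_D R_D = 11.8 − 11.2 × 3.31 = -25.3 V.
But -25.3 V < V_ov = 2.49 V, so the device is actually in triode.
In triode I_D = k_p[V_ov V_SD − ½ V_SD²] and I_D = (V_DD − V_SD)/R_D. Equating: 5.98 V_SD² − 30.8 V_SD + 11.8 = 0, giving V_SD = 0.417 V (the root below V_ov).
I_D = (11.8 − 0.417) / 3.31 = 3.44 mA.

I_D = 3.44 mA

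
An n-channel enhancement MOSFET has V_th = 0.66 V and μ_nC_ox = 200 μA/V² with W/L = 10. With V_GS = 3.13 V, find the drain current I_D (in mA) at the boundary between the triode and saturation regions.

At the boundary V_DS = V_ov = V_GS − V_th = 3.13 − 0.66 = 2.47 V.
k_n = μ_nC_ox · (W/L) = 2 mA/V².
I_D = ½ k_n V_ov² = 0.5 × 2 × 2.47² = 6.1 mA.

I_D = 6.10 mA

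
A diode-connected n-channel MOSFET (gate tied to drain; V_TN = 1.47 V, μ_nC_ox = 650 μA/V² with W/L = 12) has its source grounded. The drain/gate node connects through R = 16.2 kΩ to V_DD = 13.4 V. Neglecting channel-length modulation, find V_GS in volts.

V_GS = 1.90 V

With gate tied to drain, V_GS = V_DS ≥ V_GS − V_TN, so the device is in saturation.
k_n = μ_nC_ox · (W/L) = 7.8 mA/V².
KCL at the drain: ½ k_n (V_GS − V_TN)² = (V_DD − V_GS)/R.
Let x = V_GS − 1.47. Then 63.2 x² + x − 11.93 = 0, giving x = 0.427 V (positive root), so V_GS = 1.9 V.
I_D = (V_DD − V_GS)/R = (13.4 − 1.9) / 16.2 = 0.71 mA.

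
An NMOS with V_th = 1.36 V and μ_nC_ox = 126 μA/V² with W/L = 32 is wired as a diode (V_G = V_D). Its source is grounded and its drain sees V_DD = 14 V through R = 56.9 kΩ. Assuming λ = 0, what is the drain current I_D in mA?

With gate tied to drain, V_GS = V_DS ≥ V_GS − V_th, so the device is in saturation.
k_n = μ_nC_ox · (W/L) = 4.032 mA/V².
KCL at the drain: ½ k_n (V_GS − V_th)² = (V_DD − V_GS)/R.
Let x = V_GS − 1.36. Then 115 x² + x − 12.64 = 0, giving x = 0.328 V (positive root), so V_GS = 1.69 V.
I_D = (V_DD − V_GS)/R = (14 − 1.69) / 56.9 = 0.216 mA.

I_D = 0.216 mA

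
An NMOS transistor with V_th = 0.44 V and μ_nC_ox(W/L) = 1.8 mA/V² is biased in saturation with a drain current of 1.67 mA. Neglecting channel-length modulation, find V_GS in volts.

In saturation I_D = ½ k_n (V_GS − V_th)², so V_GS − V_th = √(2 I_D / k_n) = √(2 × 1.67 / 1.8) = 1.36 V.
V_GS = 0.44 + 1.36 = 1.8 V.

V_GS = 1.80 V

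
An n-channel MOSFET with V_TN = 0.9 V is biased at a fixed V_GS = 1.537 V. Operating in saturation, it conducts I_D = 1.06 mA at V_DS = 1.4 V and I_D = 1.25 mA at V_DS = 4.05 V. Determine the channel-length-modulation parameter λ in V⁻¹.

With V_GS fixed, I_D ∝ (1 + λ V_DS) in saturation, so I_D2/I_D1 = (1 + λ V_DS2)/(1 + λ V_DS1).
1.25/1.06 = 1.179 = (1 + 4.05 λ)/(1 + 1.4 λ).
Solving: λ (I_D1 V_DS2 − I_D2 V_DS1) = I_D2 − I_D1, so λ = (1.25 − 1.06) / (1.06 × 4.05 − 1.25 × 1.4) = 0.19 / 2.54 = 0.0747 V⁻¹.

λ = 0.0747 V⁻¹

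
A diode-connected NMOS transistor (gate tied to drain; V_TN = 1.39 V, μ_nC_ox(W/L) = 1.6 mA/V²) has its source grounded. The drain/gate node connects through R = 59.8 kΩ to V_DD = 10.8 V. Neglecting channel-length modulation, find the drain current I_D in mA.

I_D = 0.150 mA

With gate tied to drain, V_GS = V_DS ≥ V_GS − V_TN, so the device is in saturation.
KCL at the drain: ½ k_n (V_GS − V_TN)² = (V_DD − V_GS)/R.
Let x = V_GS − 1.39. Then 47.8 x² + x − 9.41 = 0, giving x = 0.433 V (positive root), so V_GS = 1.82 V.
I_D = (V_DD − V_GS)/R = (10.8 − 1.82) / 59.8 = 0.15 mA.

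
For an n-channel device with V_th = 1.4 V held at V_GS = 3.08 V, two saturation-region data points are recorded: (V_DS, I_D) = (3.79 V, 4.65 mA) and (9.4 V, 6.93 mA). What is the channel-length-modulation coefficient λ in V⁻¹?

λ = 0.131 V⁻¹

With V_GS fixed, I_D ∝ (1 + λ V_DS) in saturation, so I_D2/I_D1 = (1 + λ V_DS2)/(1 + λ V_DS1).
6.93/4.65 = 1.49 = (1 + 9.4 λ)/(1 + 3.79 λ).
Solving: λ (I_D1 V_DS2 − I_D2 V_DS1) = I_D2 − I_D1, so λ = (6.93 − 4.65) / (4.65 × 9.4 − 6.93 × 3.79) = 2.28 / 17.4 = 0.131 V⁻¹.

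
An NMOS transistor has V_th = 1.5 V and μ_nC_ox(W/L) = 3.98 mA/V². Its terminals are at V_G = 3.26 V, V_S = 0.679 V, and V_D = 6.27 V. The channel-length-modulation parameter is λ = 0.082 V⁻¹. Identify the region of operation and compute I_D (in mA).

Saturation; I_D = 3.39 mA

V_GS = V_G − V_S = 3.26 − 0.679 = 2.58 V; V_DS = V_D − V_S = 6.27 − 0.679 = 5.59 V.
V_ov = V_GS − V_th = 2.58 − 1.5 = 1.08 V.
Since V_DS = 5.59 V ≥ V_ov = 1.08 V, the device is in saturation.
I_D = ½ k_n V_ov² (1 + λ V_DS) = 0.5 × 3.98 × 1.08² × (1 + 0.082 × 5.59) = 3.39 mA.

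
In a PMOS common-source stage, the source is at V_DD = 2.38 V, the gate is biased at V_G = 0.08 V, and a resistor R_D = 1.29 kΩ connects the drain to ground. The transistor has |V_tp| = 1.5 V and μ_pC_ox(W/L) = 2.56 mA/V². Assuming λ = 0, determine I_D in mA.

I_D = 0.819 mA

V_SG = V_DD − V_G = 2.38 − 0.08 = 2.3 V, so V_ov = 2.3 − 1.5 = 0.8 V.
Assume saturation: I_D = ½ k_p V_ov² = 0.5 × 2.56 × 0.8² = 0.819 mA, giving V_SD = V_DD − I_D R_D = 2.38 − 0.819 × 1.29 = 1.32 V.
V_SD = 1.32 V ≥ V_ov = 0.8 V, confirming saturation.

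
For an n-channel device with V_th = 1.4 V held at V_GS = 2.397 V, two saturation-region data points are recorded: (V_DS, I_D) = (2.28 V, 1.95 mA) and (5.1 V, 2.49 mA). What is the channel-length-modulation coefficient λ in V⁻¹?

λ = 0.127 V⁻¹

With V_GS fixed, I_D ∝ (1 + λ V_DS) in saturation, so I_D2/I_D1 = (1 + λ V_DS2)/(1 + λ V_DS1).
2.49/1.95 = 1.277 = (1 + 5.1 λ)/(1 + 2.28 λ).
Solving: λ (I_D1 V_DS2 − I_D2 V_DS1) = I_D2 − I_D1, so λ = (2.49 − 1.95) / (1.95 × 5.1 − 2.49 × 2.28) = 0.54 / 4.27 = 0.127 V⁻¹.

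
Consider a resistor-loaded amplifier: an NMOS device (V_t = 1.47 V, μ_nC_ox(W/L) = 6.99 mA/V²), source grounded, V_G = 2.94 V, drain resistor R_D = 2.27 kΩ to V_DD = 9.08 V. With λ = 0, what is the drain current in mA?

V_GS = V_G = 2.94 V, so V_ov = 2.94 − 1.47 = 1.47 V.
Assume saturation: I_D = ½ k_n V_ov² = 0.5 × 6.99 × 1.47² = 7.55 mA, giving V_DS = V_DD − I_D R_D = 9.08 − 7.55 × 2.27 = -8.06 V.
But -8.06 V < V_ov = 1.47 V, so the device is actually in triode.
In triode I_D = k_n[V_ov V_DS − ½ V_DS²] and I_D = (V_DD − V_DS)/R_D. Equating: 7.93 V_DS² − 24.32 V_DS + 9.08 = 0, giving V_DS = 0.435 V (the root below V_ov).
I_D = (9.08 − 0.435) / 2.27 = 3.81 mA.

I_D = 3.81 mA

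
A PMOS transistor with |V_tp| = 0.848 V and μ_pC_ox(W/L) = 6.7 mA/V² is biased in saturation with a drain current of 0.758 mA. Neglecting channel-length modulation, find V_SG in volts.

V_SG = 1.32 V

In saturation I_D = ½ k_p (V_SG − |V_tp|)², so V_SG − |V_tp| = √(2 I_D / k_p) = √(2 × 0.758 / 6.7) = 0.476 V.
V_SG = 0.848 + 0.476 = 1.32 V.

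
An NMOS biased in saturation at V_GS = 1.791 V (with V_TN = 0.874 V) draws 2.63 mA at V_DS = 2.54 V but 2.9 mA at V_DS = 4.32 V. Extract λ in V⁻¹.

λ = 0.0676 V⁻¹

With V_GS fixed, I_D ∝ (1 + λ V_DS) in saturation, so I_D2/I_D1 = (1 + λ V_DS2)/(1 + λ V_DS1).
2.9/2.63 = 1.103 = (1 + 4.32 λ)/(1 + 2.54 λ).
Solving: λ (I_D1 V_DS2 − I_D2 V_DS1) = I_D2 − I_D1, so λ = (2.9 − 2.63) / (2.63 × 4.32 − 2.9 × 2.54) = 0.27 / 4 = 0.0676 V⁻¹.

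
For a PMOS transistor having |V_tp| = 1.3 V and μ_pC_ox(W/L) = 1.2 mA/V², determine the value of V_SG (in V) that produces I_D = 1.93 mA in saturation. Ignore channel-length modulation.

V_SG = 3.09 V

In saturation I_D = ½ k_p (V_SG − |V_tp|)², so V_SG − |V_tp| = √(2 I_D / k_p) = √(2 × 1.93 / 1.2) = 1.79 V.
V_SG = 1.3 + 1.79 = 3.09 V.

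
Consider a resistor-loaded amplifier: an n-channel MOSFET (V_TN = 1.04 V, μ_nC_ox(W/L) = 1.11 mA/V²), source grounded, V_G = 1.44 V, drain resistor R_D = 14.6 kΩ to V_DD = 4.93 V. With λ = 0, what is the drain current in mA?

I_D = 0.0888 mA

V_GS = V_G = 1.44 V, so V_ov = 1.44 − 1.04 = 0.4 V.
Assume saturation: I_D = ½ k_n V_ov² = 0.5 × 1.11 × 0.4² = 0.0888 mA, giving V_DS = V_DD − I_D R_D = 4.93 − 0.0888 × 14.6 = 3.63 V.
V_DS = 3.63 V ≥ V_ov = 0.4 V, confirming saturation.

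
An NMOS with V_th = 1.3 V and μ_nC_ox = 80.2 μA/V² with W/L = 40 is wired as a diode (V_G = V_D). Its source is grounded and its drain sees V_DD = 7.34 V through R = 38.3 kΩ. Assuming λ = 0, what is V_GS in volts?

V_GS = 1.61 V

With gate tied to drain, V_GS = V_DS ≥ V_GS − V_th, so the device is in saturation.
k_n = μ_nC_ox · (W/L) = 3.208 mA/V².
KCL at the drain: ½ k_n (V_GS − V_th)² = (V_DD − V_GS)/R.
Let x = V_GS − 1.3. Then 61.4 x² + x − 6.04 = 0, giving x = 0.306 V (positive root), so V_GS = 1.61 V.
I_D = (V_DD − V_GS)/R = (7.34 − 1.61) / 38.3 = 0.15 mA.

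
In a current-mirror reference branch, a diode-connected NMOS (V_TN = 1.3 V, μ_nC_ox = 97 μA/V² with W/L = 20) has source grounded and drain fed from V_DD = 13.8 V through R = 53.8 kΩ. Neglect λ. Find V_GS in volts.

V_GS = 1.78 V

With gate tied to drain, V_GS = V_DS ≥ V_GS − V_TN, so the device is in saturation.
k_n = μ_nC_ox · (W/L) = 1.94 mA/V².
KCL at the drain: ½ k_n (V_GS − V_TN)² = (V_DD − V_GS)/R.
Let x = V_GS − 1.3. Then 52.2 x² + x − 12.5 = 0, giving x = 0.48 V (positive root), so V_GS = 1.78 V.
I_D = (V_DD − V_GS)/R = (13.8 − 1.78) / 53.8 = 0.223 mA.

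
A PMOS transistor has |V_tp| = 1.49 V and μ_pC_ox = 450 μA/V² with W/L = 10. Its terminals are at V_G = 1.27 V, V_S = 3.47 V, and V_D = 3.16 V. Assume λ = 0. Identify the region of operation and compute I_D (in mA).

V_SG = V_S − V_G = 3.47 − 1.27 = 2.2 V; V_SD = V_S − V_D = 3.47 − 3.16 = 0.31 V.
k_p = μ_pC_ox · (W/L) = 4.5 mA/V².
V_ov = V_SG − |V_tp| = 2.2 − 1.49 = 0.71 V.
Since V_SD = 0.31 V < V_ov = 0.71 V, the device is in the triode region.
I_D = k_p [V_ov · V_SD − ½ V_SD²] = 4.5 × [0.71 × 0.31 − 0.5 × 0.31²] = 0.774 mA.

Triode; I_D = 0.774 mA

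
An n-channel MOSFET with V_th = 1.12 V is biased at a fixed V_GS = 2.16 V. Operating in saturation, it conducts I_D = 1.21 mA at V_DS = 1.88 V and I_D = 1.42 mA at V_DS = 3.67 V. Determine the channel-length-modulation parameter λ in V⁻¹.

With V_GS fixed, I_D ∝ (1 + λ V_DS) in saturation, so I_D2/I_D1 = (1 + λ V_DS2)/(1 + λ V_DS1).
1.42/1.21 = 1.174 = (1 + 3.67 λ)/(1 + 1.88 λ).
Solving: λ (I_D1 V_DS2 − I_D2 V_DS1) = I_D2 − I_D1, so λ = (1.42 − 1.21) / (1.21 × 3.67 − 1.42 × 1.88) = 0.21 / 1.77 = 0.119 V⁻¹.

λ = 0.119 V⁻¹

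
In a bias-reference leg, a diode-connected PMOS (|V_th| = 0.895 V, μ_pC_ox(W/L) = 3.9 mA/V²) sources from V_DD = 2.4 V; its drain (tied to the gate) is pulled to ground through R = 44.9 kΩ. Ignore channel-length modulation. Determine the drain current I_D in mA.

I_D = 0.0307 mA

With gate tied to drain, V_SG = V_SD ≥ V_SG − |V_th|, so the device is in saturation.
KCL at the drain: ½ k_p (V_SG − |V_th|)² = (V_DD − V_SG)/R.
Let x = V_SG − 0.895. Then 87.6 x² + x − 1.505 = 0, giving x = 0.126 V (positive root), so V_SG = 1.02 V.
I_D = (V_DD − V_SG)/R = (2.4 − 1.02) / 44.9 = 0.0307 mA.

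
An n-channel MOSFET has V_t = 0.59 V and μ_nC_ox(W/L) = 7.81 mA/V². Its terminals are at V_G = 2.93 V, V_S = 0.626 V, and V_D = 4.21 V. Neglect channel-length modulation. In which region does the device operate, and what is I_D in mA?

V_GS = V_G − V_S = 2.93 − 0.626 = 2.3 V; V_DS = V_D − V_S = 4.21 − 0.626 = 3.58 V.
V_ov = V_GS − V_t = 2.3 − 0.59 = 1.71 V.
Since V_DS = 3.58 V ≥ V_ov = 1.71 V, the device is in saturation.
I_D = ½ k_n V_ov² = 0.5 × 7.81 × 1.71² = 11.5 mA.

Saturation; I_D = 11.5 mA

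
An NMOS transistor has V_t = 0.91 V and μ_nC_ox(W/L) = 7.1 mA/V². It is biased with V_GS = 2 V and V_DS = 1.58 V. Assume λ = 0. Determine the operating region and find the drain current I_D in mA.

Saturation; I_D = 4.22 mA

V_ov = V_GS − V_t = 2 − 0.91 = 1.09 V.
Since V_DS = 1.58 V ≥ V_ov = 1.09 V, the device is in saturation.
I_D = ½ k_n V_ov² = 0.5 × 7.1 × 1.09² = 4.22 mA.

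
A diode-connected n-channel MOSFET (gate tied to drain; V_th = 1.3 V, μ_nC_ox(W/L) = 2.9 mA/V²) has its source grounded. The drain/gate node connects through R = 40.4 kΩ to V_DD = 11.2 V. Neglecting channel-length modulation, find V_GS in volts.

V_GS = 1.70 V

With gate tied to drain, V_GS = V_DS ≥ V_GS − V_th, so the device is in saturation.
KCL at the drain: ½ k_n (V_GS − V_th)² = (V_DD − V_GS)/R.
Let x = V_GS − 1.3. Then 58.6 x² + x − 9.9 = 0, giving x = 0.403 V (positive root), so V_GS = 1.7 V.
I_D = (V_DD − V_GS)/R = (11.2 − 1.7) / 40.4 = 0.235 mA.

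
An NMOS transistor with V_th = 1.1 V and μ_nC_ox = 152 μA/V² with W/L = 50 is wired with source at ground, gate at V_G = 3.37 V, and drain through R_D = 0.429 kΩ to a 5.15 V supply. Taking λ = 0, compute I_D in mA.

V_GS = V_G = 3.37 V, so V_ov = 3.37 − 1.1 = 2.27 V.
k_n = μ_nC_ox · (W/L) = 7.6 mA/V².
Assume saturation: I_D = ½ k_n V_ov² = 0.5 × 7.6 × 2.27² = 19.6 mA, giving V_DS = V_DD − I_D R_D = 5.15 − 19.6 × 0.429 = -3.25 V.
But -3.25 V < V_ov = 2.27 V, so the device is actually in triode.
In triode I_D = k_n[V_ov V_DS − ½ V_DS²] and I_D = (V_DD − V_DS)/R_D. Equating: 1.63 V_DS² − 8.401 V_DS + 5.15 = 0, giving V_DS = 0.711 V (the root below V_ov).
I_D = (5.15 − 0.711) / 0.429 = 10.3 mA.

I_D = 10.3 mA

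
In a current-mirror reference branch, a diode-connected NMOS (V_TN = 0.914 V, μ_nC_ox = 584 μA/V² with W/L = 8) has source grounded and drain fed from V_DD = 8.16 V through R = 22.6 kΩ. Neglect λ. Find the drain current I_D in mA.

I_D = 0.305 mA

With gate tied to drain, V_GS = V_DS ≥ V_GS − V_TN, so the device is in saturation.
k_n = μ_nC_ox · (W/L) = 4.672 mA/V².
KCL at the drain: ½ k_n (V_GS − V_TN)² = (V_DD − V_GS)/R.
Let x = V_GS − 0.914. Then 52.8 x² + x − 7.246 = 0, giving x = 0.361 V (positive root), so V_GS = 1.28 V.
I_D = (V_DD − V_GS)/R = (8.16 − 1.28) / 22.6 = 0.305 mA.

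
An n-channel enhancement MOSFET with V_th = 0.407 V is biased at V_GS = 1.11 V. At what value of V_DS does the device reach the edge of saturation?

The boundary between triode and saturation is V_DS = V_GS − V_th = V_ov.
V_ov = 1.11 − 0.407 = 0.703 V.

V_DS,sat = 0.703 V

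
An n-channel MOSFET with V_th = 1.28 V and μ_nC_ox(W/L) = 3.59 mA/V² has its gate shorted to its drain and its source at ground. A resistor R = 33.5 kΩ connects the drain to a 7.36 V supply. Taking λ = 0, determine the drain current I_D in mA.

With gate tied to drain, V_GS = V_DS ≥ V_GS − V_th, so the device is in saturation.
KCL at the drain: ½ k_n (V_GS − V_th)² = (V_DD − V_GS)/R.
Let x = V_GS − 1.28. Then 60.1 x² + x − 6.08 = 0, giving x = 0.31 V (positive root), so V_GS = 1.59 V.
I_D = (V_DD − V_GS)/R = (7.36 − 1.59) / 33.5 = 0.172 mA.

I_D = 0.172 mA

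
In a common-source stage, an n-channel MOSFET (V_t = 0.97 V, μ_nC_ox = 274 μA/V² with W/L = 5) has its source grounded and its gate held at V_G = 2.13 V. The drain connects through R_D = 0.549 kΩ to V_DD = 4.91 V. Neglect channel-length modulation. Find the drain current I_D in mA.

I_D = 0.922 mA

V_GS = V_G = 2.13 V, so V_ov = 2.13 − 0.97 = 1.16 V.
k_n = μ_nC_ox · (W/L) = 1.37 mA/V².
Assume saturation: I_D = ½ k_n V_ov² = 0.5 × 1.37 × 1.16² = 0.922 mA, giving V_DS = V_DD − I_D R_D = 4.91 − 0.922 × 0.549 = 4.4 V.
V_DS = 4.4 V ≥ V_ov = 1.16 V, confirming saturation.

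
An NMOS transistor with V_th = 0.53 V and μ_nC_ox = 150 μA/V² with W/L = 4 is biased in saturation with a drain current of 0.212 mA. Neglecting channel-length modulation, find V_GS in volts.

k_n = μ_nC_ox · (W/L) = 0.6 mA/V².
In saturation I_D = ½ k_n (V_GS − V_th)², so V_GS − V_th = √(2 I_D / k_n) = √(2 × 0.212 / 0.6) = 0.841 V.
V_GS = 0.53 + 0.841 = 1.37 V.

V_GS = 1.37 V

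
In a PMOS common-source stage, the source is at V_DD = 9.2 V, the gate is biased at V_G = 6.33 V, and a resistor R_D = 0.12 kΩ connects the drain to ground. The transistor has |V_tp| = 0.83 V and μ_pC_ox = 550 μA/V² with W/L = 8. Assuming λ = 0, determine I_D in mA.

V_SG = V_DD − V_G = 9.2 − 6.33 = 2.87 V, so V_ov = 2.87 − 0.83 = 2.04 V.
k_p = μ_pC_ox · (W/L) = 4.4 mA/V².
Assume saturation: I_D = ½ k_p V_ov² = 0.5 × 4.4 × 2.04² = 9.16 mA, giving V_SD = V_DD − I_D R_D = 9.2 − 9.16 × 0.12 = 8.1 V.
V_SD = 8.1 V ≥ V_ov = 2.04 V, confirming saturation.

I_D = 9.16 mA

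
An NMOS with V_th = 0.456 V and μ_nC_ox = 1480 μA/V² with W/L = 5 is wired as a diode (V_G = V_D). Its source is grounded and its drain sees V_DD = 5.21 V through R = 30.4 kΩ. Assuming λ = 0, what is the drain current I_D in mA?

I_D = 0.150 mA

With gate tied to drain, V_GS = V_DS ≥ V_GS − V_th, so the device is in saturation.
k_n = μ_nC_ox · (W/L) = 7.4 mA/V².
KCL at the drain: ½ k_n (V_GS − V_th)² = (V_DD − V_GS)/R.
Let x = V_GS − 0.456. Then 112 x² + x − 4.754 = 0, giving x = 0.201 V (positive root), so V_GS = 0.657 V.
I_D = (V_DD − V_GS)/R = (5.21 − 0.657) / 30.4 = 0.15 mA.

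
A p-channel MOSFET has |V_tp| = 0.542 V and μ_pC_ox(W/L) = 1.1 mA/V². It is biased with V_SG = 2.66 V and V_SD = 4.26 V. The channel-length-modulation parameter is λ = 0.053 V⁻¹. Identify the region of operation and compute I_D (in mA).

Saturation; I_D = 3.02 mA

V_ov = V_SG − |V_tp| = 2.66 − 0.542 = 2.12 V.
Since V_SD = 4.26 V ≥ V_ov = 2.12 V, the device is in saturation.
I_D = ½ k_p V_ov² (1 + λ V_SD) = 0.5 × 1.1 × 2.12² × (1 + 0.053 × 4.26) = 3.02 mA.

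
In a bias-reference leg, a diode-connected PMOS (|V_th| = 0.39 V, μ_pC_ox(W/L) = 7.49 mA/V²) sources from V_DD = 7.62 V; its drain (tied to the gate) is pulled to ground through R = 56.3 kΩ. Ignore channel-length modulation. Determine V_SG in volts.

With gate tied to drain, V_SG = V_SD ≥ V_SG − |V_th|, so the device is in saturation.
KCL at the drain: ½ k_p (V_SG − |V_th|)² = (V_DD − V_SG)/R.
Let x = V_SG − 0.39. Then 211 x² + x − 7.23 = 0, giving x = 0.183 V (positive root), so V_SG = 0.573 V.
I_D = (V_DD − V_SG)/R = (7.62 − 0.573) / 56.3 = 0.125 mA.

V_SG = 0.573 V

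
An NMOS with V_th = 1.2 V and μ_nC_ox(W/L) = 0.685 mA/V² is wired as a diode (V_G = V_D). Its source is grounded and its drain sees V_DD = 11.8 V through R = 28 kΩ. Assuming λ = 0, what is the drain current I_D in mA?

I_D = 0.343 mA

With gate tied to drain, V_GS = V_DS ≥ V_GS − V_th, so the device is in saturation.
KCL at the drain: ½ k_n (V_GS − V_th)² = (V_DD − V_GS)/R.
Let x = V_GS − 1.2. Then 9.59 x² + x − 10.6 = 0, giving x = 1 V (positive root), so V_GS = 2.2 V.
I_D = (V_DD − V_GS)/R = (11.8 − 2.2) / 28 = 0.343 mA.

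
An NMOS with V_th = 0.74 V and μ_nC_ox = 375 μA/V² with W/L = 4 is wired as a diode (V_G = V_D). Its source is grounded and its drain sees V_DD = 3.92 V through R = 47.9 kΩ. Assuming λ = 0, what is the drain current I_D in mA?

With gate tied to drain, V_GS = V_DS ≥ V_GS − V_th, so the device is in saturation.
k_n = μ_nC_ox · (W/L) = 1.5 mA/V².
KCL at the drain: ½ k_n (V_GS − V_th)² = (V_DD − V_GS)/R.
Let x = V_GS − 0.74. Then 35.9 x² + x − 3.18 = 0, giving x = 0.284 V (positive root), so V_GS = 1.02 V.
I_D = (V_DD − V_GS)/R = (3.92 − 1.02) / 47.9 = 0.0605 mA.

I_D = 0.0605 mA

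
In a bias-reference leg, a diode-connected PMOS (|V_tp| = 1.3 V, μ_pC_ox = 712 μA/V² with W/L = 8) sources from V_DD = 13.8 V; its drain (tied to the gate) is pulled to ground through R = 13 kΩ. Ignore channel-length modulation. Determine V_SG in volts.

V_SG = 1.87 V

With gate tied to drain, V_SG = V_SD ≥ V_SG − |V_tp|, so the device is in saturation.
k_p = μ_pC_ox · (W/L) = 5.696 mA/V².
KCL at the drain: ½ k_p (V_SG − |V_tp|)² = (V_DD − V_SG)/R.
Let x = V_SG − 1.3. Then 37 x² + x − 12.5 = 0, giving x = 0.568 V (positive root), so V_SG = 1.87 V.
I_D = (V_DD − V_SG)/R = (13.8 − 1.87) / 13 = 0.918 mA.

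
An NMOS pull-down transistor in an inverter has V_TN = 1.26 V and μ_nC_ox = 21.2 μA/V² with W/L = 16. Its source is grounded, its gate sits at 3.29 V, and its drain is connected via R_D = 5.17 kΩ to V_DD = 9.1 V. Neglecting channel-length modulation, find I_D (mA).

V_GS = V_G = 3.29 V, so V_ov = 3.29 − 1.26 = 2.03 V.
k_n = μ_nC_ox · (W/L) = 0.3392 mA/V².
Assume saturation: I_D = ½ k_n V_ov² = 0.5 × 0.3392 × 2.03² = 0.699 mA, giving V_DS = V_DD − I_D R_D = 9.1 − 0.699 × 5.17 = 5.49 V.
V_DS = 5.49 V ≥ V_ov = 2.03 V, confirming saturation.

I_D = 0.699 mA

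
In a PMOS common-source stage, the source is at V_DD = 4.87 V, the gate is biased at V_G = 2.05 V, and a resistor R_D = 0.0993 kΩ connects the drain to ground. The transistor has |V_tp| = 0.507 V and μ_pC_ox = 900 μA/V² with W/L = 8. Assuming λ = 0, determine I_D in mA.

V_SG = V_DD − V_G = 4.87 − 2.05 = 2.82 V, so V_ov = 2.82 − 0.507 = 2.31 V.
k_p = μ_pC_ox · (W/L) = 7.2 mA/V².
Assume saturation: I_D = ½ k_p V_ov² = 0.5 × 7.2 × 2.31² = 19.3 mA, giving V_SD = V_DD − I_D R_D = 4.87 − 19.3 × 0.0993 = 2.96 V.
V_SD = 2.96 V ≥ V_ov = 2.31 V, confirming saturation.

I_D = 19.3 mA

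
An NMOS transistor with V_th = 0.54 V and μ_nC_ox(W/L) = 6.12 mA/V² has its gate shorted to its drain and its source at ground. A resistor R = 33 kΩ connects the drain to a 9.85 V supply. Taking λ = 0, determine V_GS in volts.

V_GS = 0.839 V

With gate tied to drain, V_GS = V_DS ≥ V_GS − V_th, so the device is in saturation.
KCL at the drain: ½ k_n (V_GS − V_th)² = (V_DD − V_GS)/R.
Let x = V_GS − 0.54. Then 101 x² + x − 9.31 = 0, giving x = 0.299 V (positive root), so V_GS = 0.839 V.
I_D = (V_DD − V_GS)/R = (9.85 − 0.839) / 33 = 0.273 mA.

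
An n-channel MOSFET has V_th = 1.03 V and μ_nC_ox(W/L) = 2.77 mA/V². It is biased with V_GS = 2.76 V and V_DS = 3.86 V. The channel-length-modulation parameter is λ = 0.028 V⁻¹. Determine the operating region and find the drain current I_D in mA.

V_ov = V_GS − V_th = 2.76 − 1.03 = 1.73 V.
Since V_DS = 3.86 V ≥ V_ov = 1.73 V, the device is in saturation.
I_D = ½ k_n V_ov² (1 + λ V_DS) = 0.5 × 2.77 × 1.73² × (1 + 0.028 × 3.86) = 4.59 mA.

Saturation; I_D = 4.59 mA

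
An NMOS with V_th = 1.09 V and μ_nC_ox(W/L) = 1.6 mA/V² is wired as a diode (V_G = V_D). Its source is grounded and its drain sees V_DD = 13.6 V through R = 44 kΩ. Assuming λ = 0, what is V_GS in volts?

V_GS = 1.67 V

With gate tied to drain, V_GS = V_DS ≥ V_GS − V_th, so the device is in saturation.
KCL at the drain: ½ k_n (V_GS − V_th)² = (V_DD − V_GS)/R.
Let x = V_GS − 1.09. Then 35.2 x² + x − 12.51 = 0, giving x = 0.582 V (positive root), so V_GS = 1.67 V.
I_D = (V_DD − V_GS)/R = (13.6 − 1.67) / 44 = 0.271 mA.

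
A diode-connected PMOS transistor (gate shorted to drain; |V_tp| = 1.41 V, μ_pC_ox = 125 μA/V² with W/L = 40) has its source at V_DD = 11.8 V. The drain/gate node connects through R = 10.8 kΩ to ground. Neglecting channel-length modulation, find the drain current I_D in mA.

I_D = 0.906 mA

With gate tied to drain, V_SG = V_SD ≥ V_SG − |V_tp|, so the device is in saturation.
k_p = μ_pC_ox · (W/L) = 5 mA/V².
KCL at the drain: ½ k_p (V_SG − |V_tp|)² = (V_DD − V_SG)/R.
Let x = V_SG − 1.41. Then 27 x² + x − 10.39 = 0, giving x = 0.602 V (positive root), so V_SG = 2.01 V.
I_D = (V_DD − V_SG)/R = (11.8 − 2.01) / 10.8 = 0.906 mA.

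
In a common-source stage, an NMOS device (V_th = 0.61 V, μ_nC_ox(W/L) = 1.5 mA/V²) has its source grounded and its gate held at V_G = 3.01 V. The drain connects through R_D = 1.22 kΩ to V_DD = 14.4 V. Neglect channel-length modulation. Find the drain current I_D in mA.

V_GS = V_G = 3.01 V, so V_ov = 3.01 − 0.61 = 2.4 V.
Assume saturation: I_D = ½ k_n V_ov² = 0.5 × 1.5 × 2.4² = 4.32 mA, giving V_DS = V_DD − I_D R_D = 14.4 − 4.32 × 1.22 = 9.13 V.
V_DS = 9.13 V ≥ V_ov = 2.4 V, confirming saturation.

I_D = 4.32 mA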